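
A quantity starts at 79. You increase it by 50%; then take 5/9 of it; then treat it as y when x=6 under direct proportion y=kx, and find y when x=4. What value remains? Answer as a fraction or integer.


Start with 79.
Step 1: Increase by 50%: 79 * 150/100 = 237/2
Step 2: Take 5/9: 237/2 * 5/9 = 395/6
Step 3: Direct prop: k = (395/6)/6; new y = k*4 = 395/6*4/6 = 395/9
Final result = 395/9

395/9


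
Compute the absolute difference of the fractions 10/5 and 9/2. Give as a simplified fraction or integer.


Simplify: 10/5 = 2 and 9/2 = 9/2
Find common denominator: LCD = 2
Convert: 4/2 and 9/2
Difference = |4 - 9|/2 = 5/2
Simplified = 5/2

5/2


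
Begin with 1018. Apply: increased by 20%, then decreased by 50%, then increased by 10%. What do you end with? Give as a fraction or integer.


Start: 1018
Step 1: increase by 20% => multiply by 120/100
  1018 * 120/100 = 6108/5
Step 2: decrease by 50% => multiply by 50/100
  6108/5 * 50/100 = 3054/5
Step 3: increase by 10% => multiply by 110/100
  3054/5 * 110/100 = 16797/25
Final value = 16797/25

16797/25


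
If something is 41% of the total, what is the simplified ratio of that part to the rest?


Part = 41%, Remainder = 59%
Ratio = 41:59
GCD(41, 59) = 1
Simplify: 41:59 = 41:59

41:59


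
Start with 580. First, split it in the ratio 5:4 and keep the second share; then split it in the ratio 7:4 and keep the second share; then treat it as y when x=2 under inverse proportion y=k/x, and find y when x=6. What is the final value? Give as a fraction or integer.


Start with 580.
Step 1: Split 5:4, second share = 580 * 4/9 = 2320/9
Step 2: Split 7:4, second share = 2320/9 * 4/11 = 9280/99
Step 3: Inverse prop: k = (9280/99)*2; new y = k/6 = 9280/99*2/6 = 9280/297
Final result = 9280/297

9280/297


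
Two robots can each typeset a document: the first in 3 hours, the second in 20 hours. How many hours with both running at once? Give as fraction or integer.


Rate of A = 1/3 job per hour
Rate of B = 1/20 job per hour
Combined rate = 1/3 + 1/20
Find common denominator: (20 + 3)/(3*20) = 23/60
Combined rate = 23/60 job per hour
Time together = 1 / (23/60) = 60/23 hours

60/23


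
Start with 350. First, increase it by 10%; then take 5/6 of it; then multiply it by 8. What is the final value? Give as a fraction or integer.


Start with 350.
Step 1: Increase by 10%: 350 * 110/100 = 385
Step 2: Take 5/6: 385 * 5/6 = 1925/6
Step 3: Multiply by 8: 1925/6 * 8 = 7700/3
Final result = 7700/3

7700/3


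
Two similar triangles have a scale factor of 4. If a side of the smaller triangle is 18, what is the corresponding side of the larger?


Similar triangles have proportional sides
Scale factor = 4
Smaller side = 18
Corresponding larger side = 18 * 4
= 72

72


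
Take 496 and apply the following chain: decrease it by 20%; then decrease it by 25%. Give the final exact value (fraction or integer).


Start with 496.
Step 1: Decrease by 20%: 496 * 80/100 = 1984/5
Step 2: Decrease by 25%: 1984/5 * 75/100 = 1488/5
Final result = 1488/5

1488/5


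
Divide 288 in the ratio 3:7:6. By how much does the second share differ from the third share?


Total parts = 3 + 7 + 6 = 16
Value per part = 288 / 16 = 18
Shares: 3*18=54, 7*18=126, 6*18=108
Second share = 126, third share = 108
Difference = |126 - 108| = 18

18


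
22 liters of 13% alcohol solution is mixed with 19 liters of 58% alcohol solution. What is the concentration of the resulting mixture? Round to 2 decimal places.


Solute in mixture 1 = 13% of 22 L = 22*13/100 = 143/50 L
Solute in mixture 2 = 58% of 19 L = 19*58/100 = 551/50 L
Total solute = 143/50 + 551/50 = 347/25 L
Total volume = 22 + 19 = 41 L
Final concentration = 347/25/41 * 100 = 33.85%

33.85


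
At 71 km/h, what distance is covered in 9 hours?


Using distance = speed * time
Speed = 71 km/h
Time = 9 hours
Distance = 71 * 9
= 639 km

639


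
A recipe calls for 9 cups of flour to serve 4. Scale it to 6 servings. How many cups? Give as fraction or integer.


Original: 9 cups for 4 servings
Target servings = 6
Scaling factor = 6/4
New amount = 9 * 6/4
= 54/4
= 27/2 cups

27/2


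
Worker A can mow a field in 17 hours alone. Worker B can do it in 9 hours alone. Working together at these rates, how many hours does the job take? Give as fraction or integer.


Rate of A = 1/17 job per hour
Rate of B = 1/9 job per hour
Combined rate = 1/17 + 1/9
Find common denominator: (9 + 17)/(17*9) = 26/153
Combined rate = 26/153 job per hour
Time together = 1 / (26/153) = 153/26 hours

153/26


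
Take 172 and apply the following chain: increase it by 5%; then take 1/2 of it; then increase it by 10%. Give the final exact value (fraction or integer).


Start with 172.
Step 1: Increase by 5%: 172 * 105/100 = 903/5
Step 2: Take 1/2: 903/5 * 1/2 = 903/10
Step 3: Increase by 10%: 903/10 * 110/100 = 9933/100
Final result = 9933/100

9933/100


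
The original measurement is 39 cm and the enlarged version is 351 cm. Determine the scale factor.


Original length = 39 cm
Scaled length = 351 cm
Scale factor = 351 / 39
= 9

9


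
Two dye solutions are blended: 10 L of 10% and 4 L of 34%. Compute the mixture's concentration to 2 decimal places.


Solute in mixture 1 = 10% of 10 L = 10*10/100 = 1 L
Solute in mixture 2 = 34% of 4 L = 4*34/100 = 34/25 L
Total solute = 1 + 34/25 = 59/25 L
Total volume = 10 + 4 = 14 L
Final concentration = 59/25/14 * 100 = 16.86%

16.86


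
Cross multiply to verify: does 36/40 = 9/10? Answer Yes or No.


Cross multiply to check 36/40 = 9/10
Left cross product: 36 * 10 = 360
Right cross product: 40 * 9 = 360
360 = 360
Equal, so proportions match => Yes

Yes


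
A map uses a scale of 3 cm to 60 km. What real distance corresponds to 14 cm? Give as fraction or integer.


Map scale: 3 cm = 60 km
Measured distance on map = 14 cm
Set up proportion: 14 * 60 / 3
= 840 / 3
= 280 km

280


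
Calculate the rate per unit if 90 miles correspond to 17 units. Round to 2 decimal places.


Total miles = 90
Number of units = 17
Unit rate = 90 / 17
= 5.29 miles per unit

5.29


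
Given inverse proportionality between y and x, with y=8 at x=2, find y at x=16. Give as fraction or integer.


Inverse proportion: y = k/x
Find k: k = 2 * 8 = 16
Compute y at x=16: y = 16/16
y = 1

1


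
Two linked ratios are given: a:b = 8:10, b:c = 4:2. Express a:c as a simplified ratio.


Given a:b = 8:10 and b:c = 4:2
Make b consistent. Multiply first ratio by 4: a:b = 32:40
Multiply second ratio by 10: b:c = 40:20
Now b = 40 in both, so a:b:c = 32:40:20
Therefore a:c = 32:20
Simplify by GCD: a:c = 8:5

8:5


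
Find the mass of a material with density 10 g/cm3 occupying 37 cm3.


Using mass = density * volume
Density = 10 g/cm3
Volume = 37 cm3
Mass = 10 * 37
= 370 g

370


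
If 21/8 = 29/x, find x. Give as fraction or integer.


Setting up: 21/8 = 29/x
Cross multiply: 21 * x = 8 * 29
21x = 232
x = 232/21
x = 232/21

232/21


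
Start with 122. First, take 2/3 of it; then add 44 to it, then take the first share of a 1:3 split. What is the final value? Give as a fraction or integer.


Start with 122.
Step 1: Take 2/3: 122 * 2/3 = 244/3
Step 2: Add 44: 244/3+44=376/3; split 1:3 first = 376/3*1/4 = 94/3
Final result = 94/3

94/3


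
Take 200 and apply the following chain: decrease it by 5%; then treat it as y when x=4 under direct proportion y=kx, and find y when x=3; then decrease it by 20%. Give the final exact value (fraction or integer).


Start with 200.
Step 1: Decrease by 5%: 200 * 95/100 = 190
Step 2: Direct prop: k = (190)/4; new y = k*3 = 190*3/4 = 285/2
Step 3: Decrease by 20%: 285/2 * 80/100 = 114
Final result = 114

114


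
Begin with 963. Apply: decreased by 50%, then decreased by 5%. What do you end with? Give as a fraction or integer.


Start: 963
Step 1: decrease by 50% => multiply by 50/100
  963 * 50/100 = 963/2
Step 2: decrease by 5% => multiply by 95/100
  963/2 * 95/100 = 18297/40
Final value = 18297/40

18297/40


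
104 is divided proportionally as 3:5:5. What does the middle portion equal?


Ratio = 3:5:5
Total parts = 3 + 5 + 5 = 13
Value per part = 104 / 13 = 8
First share = 3 * 8 = 24
Middle share = 5 * 8 = 40
Third share = 5 * 8 = 40

40


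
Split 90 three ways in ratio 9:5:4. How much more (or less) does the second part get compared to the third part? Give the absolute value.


Total parts = 9 + 5 + 4 = 18
Value per part = 90 / 18 = 5
Shares: 9*5=45, 5*5=25, 4*5=20
Second share = 25, third share = 20
Difference = |25 - 20| = 5

5


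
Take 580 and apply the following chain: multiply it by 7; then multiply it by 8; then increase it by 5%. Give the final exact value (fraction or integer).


Start with 580.
Step 1: Multiply by 7: 580 * 7 = 4060
Step 2: Multiply by 8: 4060 * 8 = 32480
Step 3: Increase by 5%: 32480 * 105/100 = 34104
Final result = 34104

34104


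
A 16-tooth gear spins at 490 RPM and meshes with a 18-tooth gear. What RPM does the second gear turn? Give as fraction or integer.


Gear ratio: teeth_A * RPM_A = teeth_B * RPM_B
16 * 490 = 18 * RPM_B
7840 = 18 * RPM_B
RPM_B = 7840 / 18
RPM_B = 3920/9

3920/9


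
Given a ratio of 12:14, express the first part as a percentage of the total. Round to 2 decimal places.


Total parts = 12 + 14 = 26
First part fraction = 12/26
Percentage = (12/26) * 100
= 0.461538 * 100
= 46.15%

46.15


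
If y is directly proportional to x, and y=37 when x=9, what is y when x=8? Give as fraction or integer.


Direct proportion: y = kx
Find k: k = 37/9 = 37/9
Compute y at x=8: y = 37/9 * 8
y = 296/9

296/9


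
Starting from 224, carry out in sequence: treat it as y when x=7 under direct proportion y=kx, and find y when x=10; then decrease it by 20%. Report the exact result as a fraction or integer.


Start with 224.
Step 1: Direct prop: k = (224)/7; new y = k*10 = 224*10/7 = 320
Step 2: Decrease by 20%: 320 * 80/100 = 256
Final result = 256

256


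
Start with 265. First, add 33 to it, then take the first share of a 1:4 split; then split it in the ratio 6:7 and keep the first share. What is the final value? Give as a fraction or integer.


Start with 265.
Step 1: Add 33: 265+33=298; split 1:4 first = 298*1/5 = 298/5
Step 2: Split 6:7, first share = 298/5 * 6/13 = 1788/65
Final result = 1788/65

1788/65


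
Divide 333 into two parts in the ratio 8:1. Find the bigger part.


Total parts = 8 + 1 = 9
Value per part = 333 / 9 = 37
First share = 8 * 37 = 296
Second share = 1 * 37 = 37
Larger share = 296

296


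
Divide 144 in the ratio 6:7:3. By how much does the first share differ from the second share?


Total parts = 6 + 7 + 3 = 16
Value per part = 144 / 16 = 9
Shares: 6*9=54, 7*9=63, 3*9=27
First share = 54, second share = 63
Difference = |54 - 63| = 9

9


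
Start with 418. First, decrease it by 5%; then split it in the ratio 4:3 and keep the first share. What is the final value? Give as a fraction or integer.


Start with 418.
Step 1: Decrease by 5%: 418 * 95/100 = 3971/10
Step 2: Split 4:3, first share = 3971/10 * 4/7 = 7942/35
Final result = 7942/35

7942/35


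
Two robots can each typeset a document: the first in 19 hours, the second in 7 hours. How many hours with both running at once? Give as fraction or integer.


Rate of A = 1/19 job per hour
Rate of B = 1/7 job per hour
Combined rate = 1/19 + 1/7
Find common denominator: (7 + 19)/(19*7) = 26/133
Combined rate = 26/133 job per hour
Time together = 1 / (26/133) = 133/26 hours

133/26


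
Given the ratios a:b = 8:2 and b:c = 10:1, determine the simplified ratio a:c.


Given a:b = 8:2 and b:c = 10:1
Make b consistent. Multiply first ratio by 10: a:b = 80:20
Multiply second ratio by 2: b:c = 20:2
Now b = 20 in both, so a:b:c = 80:20:2
Therefore a:c = 80:2
Simplify by GCD: a:c = 40:1

40:1


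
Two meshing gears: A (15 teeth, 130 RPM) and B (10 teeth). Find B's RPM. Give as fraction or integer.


Gear ratio: teeth_A * RPM_A = teeth_B * RPM_B
15 * 130 = 10 * RPM_B
1950 = 10 * RPM_B
RPM_B = 1950 / 10
RPM_B = 195

195


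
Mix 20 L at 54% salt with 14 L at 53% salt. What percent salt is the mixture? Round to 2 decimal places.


Solute in mixture 1 = 54% of 20 L = 20*54/100 = 54/5 L
Solute in mixture 2 = 53% of 14 L = 14*53/100 = 371/50 L
Total solute = 54/5 + 371/50 = 911/50 L
Total volume = 20 + 14 = 34 L
Final concentration = 911/50/34 * 100 = 53.59%

53.59


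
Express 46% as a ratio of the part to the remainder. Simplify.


Part = 46%, Remainder = 54%
Ratio = 46:54
GCD(46, 54) = 2
Simplify: 23:27 = 23:27

23:27


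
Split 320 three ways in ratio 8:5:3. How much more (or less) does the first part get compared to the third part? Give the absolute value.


Total parts = 8 + 5 + 3 = 16
Value per part = 320 / 16 = 20
Shares: 8*20=160, 5*20=100, 3*20=60
First share = 160, third share = 60
Difference = |160 - 60| = 100

100


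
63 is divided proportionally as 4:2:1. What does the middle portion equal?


Ratio = 4:2:1
Total parts = 4 + 2 + 1 = 7
Value per part = 63 / 7 = 9
First share = 4 * 9 = 36
Middle share = 2 * 9 = 18
Third share = 1 * 9 = 9

18


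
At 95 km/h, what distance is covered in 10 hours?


Using distance = speed * time
Speed = 95 km/h
Time = 10 hours
Distance = 95 * 10
= 950 km

950


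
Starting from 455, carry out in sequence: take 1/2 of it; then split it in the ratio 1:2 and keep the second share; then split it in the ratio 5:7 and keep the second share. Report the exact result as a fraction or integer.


Start with 455.
Step 1: Take 1/2: 455 * 1/2 = 455/2
Step 2: Split 1:2, second share = 455/2 * 2/3 = 455/3
Step 3: Split 5:7, second share = 455/3 * 7/12 = 3185/36
Final result = 3185/36

3185/36


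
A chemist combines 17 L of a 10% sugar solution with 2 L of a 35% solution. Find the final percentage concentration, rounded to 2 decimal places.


Solute in mixture 1 = 10% of 17 L = 17*10/100 = 17/10 L
Solute in mixture 2 = 35% of 2 L = 2*35/100 = 7/10 L
Total solute = 17/10 + 7/10 = 12/5 L
Total volume = 17 + 2 = 19 L
Final concentration = 12/5/19 * 100 = 12.63%

12.63


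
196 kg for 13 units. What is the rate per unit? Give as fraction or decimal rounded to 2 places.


Total kg = 196
Number of units = 13
Unit rate = 196 / 13
= 15.08 kg per unit

15.08


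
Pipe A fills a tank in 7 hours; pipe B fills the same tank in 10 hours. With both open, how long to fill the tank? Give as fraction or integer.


Rate of A = 1/7 job per hour
Rate of B = 1/10 job per hour
Combined rate = 1/7 + 1/10
Find common denominator: (10 + 7)/(7*10) = 17/70
Combined rate = 17/70 job per hour
Time together = 1 / (17/70) = 70/17 hours

70/17


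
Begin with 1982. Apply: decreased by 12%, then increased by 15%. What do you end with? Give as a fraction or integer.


Start: 1982
Step 1: decrease by 12% => multiply by 88/100
  1982 * 88/100 = 43604/25
Step 2: increase by 15% => multiply by 115/100
  43604/25 * 115/100 = 250723/125
Final value = 250723/125

250723/125


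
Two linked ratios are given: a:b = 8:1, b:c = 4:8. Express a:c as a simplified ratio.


Given a:b = 8:1 and b:c = 4:8
Make b consistent. Multiply first ratio by 4: a:b = 32:4
Multiply second ratio by 1: b:c = 4:8
Now b = 4 in both, so a:b:c = 32:4:8
Therefore a:c = 32:8
Simplify by GCD: a:c = 4:1

4:1


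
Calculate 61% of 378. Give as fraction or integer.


Compute 61% of 378
Convert percentage: 61% = 61/100
Multiply: 378 * 61/100
= 23058/100
= 11529/50

11529/50


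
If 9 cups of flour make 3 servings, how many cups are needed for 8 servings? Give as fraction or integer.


Original: 9 cups for 3 servings
Target servings = 8
Scaling factor = 8/3
New amount = 9 * 8/3
= 72/3
= 24 cups

24


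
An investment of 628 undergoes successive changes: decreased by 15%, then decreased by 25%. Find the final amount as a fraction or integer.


Start: 628
Step 1: decrease by 15% => multiply by 85/100
  628 * 85/100 = 2669/5
Step 2: decrease by 25% => multiply by 75/100
  2669/5 * 75/100 = 8007/20
Final value = 8007/20

8007/20


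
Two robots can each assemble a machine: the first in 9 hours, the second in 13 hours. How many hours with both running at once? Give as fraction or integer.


Rate of A = 1/9 job per hour
Rate of B = 1/13 job per hour
Combined rate = 1/9 + 1/13
Find common denominator: (13 + 9)/(9*13) = 22/117
Combined rate = 22/117 job per hour
Time together = 1 / (22/117) = 117/22 hours

117/22


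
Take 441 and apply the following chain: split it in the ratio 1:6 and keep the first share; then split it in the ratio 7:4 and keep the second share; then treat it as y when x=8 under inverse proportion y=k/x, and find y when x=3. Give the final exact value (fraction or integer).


Start with 441.
Step 1: Split 1:6, first share = 441 * 1/7 = 63
Step 2: Split 7:4, second share = 63 * 4/11 = 252/11
Step 3: Inverse prop: k = (252/11)*8; new y = k/3 = 252/11*8/3 = 672/11
Final result = 672/11

672/11


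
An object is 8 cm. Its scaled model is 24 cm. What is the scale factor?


Original length = 8 cm
Scaled length = 24 cm
Scale factor = 24 / 8
= 3

3


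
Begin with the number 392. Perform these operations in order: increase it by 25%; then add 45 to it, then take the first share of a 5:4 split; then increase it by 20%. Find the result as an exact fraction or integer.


Start with 392.
Step 1: Increase by 25%: 392 * 125/100 = 490
Step 2: Add 45: 490+45=535; split 5:4 first = 535*5/9 = 2675/9
Step 3: Increase by 20%: 2675/9 * 120/100 = 1070/3
Final result = 1070/3

1070/3


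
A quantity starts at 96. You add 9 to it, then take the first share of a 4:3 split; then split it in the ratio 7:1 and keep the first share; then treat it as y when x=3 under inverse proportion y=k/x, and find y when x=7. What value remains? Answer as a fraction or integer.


Start with 96.
Step 1: Add 9: 96+9=105; split 4:3 first = 105*4/7 = 60
Step 2: Split 7:1, first share = 60 * 7/8 = 105/2
Step 3: Inverse prop: k = (105/2)*3; new y = k/7 = 105/2*3/7 = 45/2
Final result = 45/2

45/2


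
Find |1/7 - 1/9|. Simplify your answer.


Simplify: 1/7 = 1/7 and 1/9 = 1/9
Find common denominator: LCD = 63
Convert: 9/63 and 7/63
Difference = |9 - 7|/63 = 2/63
Simplified = 2/63

2/63


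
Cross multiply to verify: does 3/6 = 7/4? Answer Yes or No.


Cross multiply to check 3/6 = 7/4
Left cross product: 3 * 4 = 12
Right cross product: 6 * 7 = 42
12 != 42
Not equal, so proportions differ => No

No


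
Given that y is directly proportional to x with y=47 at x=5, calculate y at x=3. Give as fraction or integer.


Direct proportion: y = kx
Find k: k = 47/5 = 47/5
Compute y at x=3: y = 47/5 * 3
y = 141/5

141/5


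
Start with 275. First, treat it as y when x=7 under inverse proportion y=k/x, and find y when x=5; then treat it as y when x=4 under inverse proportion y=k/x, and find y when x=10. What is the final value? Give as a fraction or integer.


Start with 275.
Step 1: Inverse prop: k = (275)*7; new y = k/5 = 275*7/5 = 385
Step 2: Inverse prop: k = (385)*4; new y = k/10 = 385*4/10 = 154
Final result = 154

154


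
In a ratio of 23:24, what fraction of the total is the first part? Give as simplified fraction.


Total parts = 23 + 24 = 47
First part fraction = 23/47
Simplify: 23/47 = 23/47

23/47


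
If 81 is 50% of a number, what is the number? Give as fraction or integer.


Given: 81 is 50% of the whole
Set up: 81 = 50/100 * whole
whole = 81 * 100 / 50
whole = 8100 / 50
whole = 162

162


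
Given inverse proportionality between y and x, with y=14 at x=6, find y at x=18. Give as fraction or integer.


Inverse proportion: y = k/x
Find k: k = 6 * 14 = 84
Compute y at x=18: y = 84/18
y = 14/3

14/3


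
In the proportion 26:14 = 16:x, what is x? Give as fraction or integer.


Setting up: 26/14 = 16/x
Cross multiply: 26 * x = 14 * 16
26x = 224
x = 224/26
x = 112/13

112/13


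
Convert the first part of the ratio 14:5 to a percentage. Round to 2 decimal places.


Total parts = 14 + 5 = 19
First part fraction = 14/19
Percentage = (14/19) * 100
= 0.736842 * 100
= 73.68%

73.68


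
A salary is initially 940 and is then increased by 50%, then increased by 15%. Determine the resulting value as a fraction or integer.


Start: 940
Step 1: increase by 50% => multiply by 150/100
  940 * 150/100 = 1410
Step 2: increase by 15% => multiply by 115/100
  1410 * 115/100 = 3243/2
Final value = 3243/2

3243/2


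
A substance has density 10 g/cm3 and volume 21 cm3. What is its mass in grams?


Using mass = density * volume
Density = 10 g/cm3
Volume = 21 cm3
Mass = 10 * 21
= 210 g

210


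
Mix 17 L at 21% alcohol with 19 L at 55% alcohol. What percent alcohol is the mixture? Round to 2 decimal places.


Solute in mixture 1 = 21% of 17 L = 17*21/100 = 357/100 L
Solute in mixture 2 = 55% of 19 L = 19*55/100 = 209/20 L
Total solute = 357/100 + 209/20 = 701/50 L
Total volume = 17 + 19 = 36 L
Final concentration = 701/50/36 * 100 = 38.94%

38.94


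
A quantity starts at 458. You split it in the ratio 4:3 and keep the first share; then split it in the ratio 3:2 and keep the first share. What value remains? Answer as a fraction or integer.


Start with 458.
Step 1: Split 4:3, first share = 458 * 4/7 = 1832/7
Step 2: Split 3:2, first share = 1832/7 * 3/5 = 5496/35
Final result = 5496/35

5496/35


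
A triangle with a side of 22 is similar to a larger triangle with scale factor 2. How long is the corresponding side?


Similar triangles have proportional sides
Scale factor = 2
Smaller side = 22
Corresponding larger side = 22 * 2
= 44

44


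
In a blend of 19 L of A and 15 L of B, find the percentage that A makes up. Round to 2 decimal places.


Volume of A = 19 L
Volume of B = 15 L
Total volume = 19 + 15 = 34 L
Percentage of A = (19/34) * 100
= 55.88%

55.88


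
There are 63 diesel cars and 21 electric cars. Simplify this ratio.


Find GCD(63, 21)
GCD = 21
Divide both by 21: 63/21 = 3, 21/21 = 1
Simplified ratio = 3:1

3:1


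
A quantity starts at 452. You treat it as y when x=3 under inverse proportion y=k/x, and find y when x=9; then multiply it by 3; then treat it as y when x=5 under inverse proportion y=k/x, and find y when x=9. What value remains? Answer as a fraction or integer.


Start with 452.
Step 1: Inverse prop: k = (452)*3; new y = k/9 = 452*3/9 = 452/3
Step 2: Multiply by 3: 452/3 * 3 = 452
Step 3: Inverse prop: k = (452)*5; new y = k/9 = 452*5/9 = 2260/9
Final result = 2260/9

2260/9


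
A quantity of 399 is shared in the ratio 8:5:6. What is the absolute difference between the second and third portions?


Total parts = 8 + 5 + 6 = 19
Value per part = 399 / 19 = 21
Shares: 8*21=168, 5*21=105, 6*21=126
Second share = 105, third share = 126
Difference = |105 - 126| = 21

21


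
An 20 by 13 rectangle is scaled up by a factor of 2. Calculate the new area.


Original dimensions: 20 x 13
Enlargement factor = 2
New width = 20 * 2 = 40
New height = 13 * 2 = 26
New area = 40 * 26 = 1040

1040


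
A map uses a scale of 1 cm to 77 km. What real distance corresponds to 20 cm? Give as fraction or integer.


Map scale: 1 cm = 77 km
Measured distance on map = 20 cm
Set up proportion: 20 * 77 / 1
= 1540 / 1
= 1540 km

1540


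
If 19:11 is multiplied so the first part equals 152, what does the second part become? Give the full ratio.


Original ratio: 19:11
First term target: 152
Scale factor = 152 / 19 = 8
Multiply second term: 11 * 8 = 88
Equivalent ratio = 152:88

152:88


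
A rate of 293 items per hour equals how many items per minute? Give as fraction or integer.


Converting from per hour to per minute
Rate = 293 items per hour
Divide by 60: 293/60
= 293/60 items per minute

293/60


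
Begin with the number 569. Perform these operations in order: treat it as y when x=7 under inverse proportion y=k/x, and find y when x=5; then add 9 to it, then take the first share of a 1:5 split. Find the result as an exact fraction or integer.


Start with 569.
Step 1: Inverse prop: k = (569)*7; new y = k/5 = 569*7/5 = 3983/5
Step 2: Add 9: 3983/5+9=4028/5; split 1:5 first = 4028/5*1/6 = 2014/15
Final result = 2014/15

2014/15


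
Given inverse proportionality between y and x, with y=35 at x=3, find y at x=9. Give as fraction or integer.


Inverse proportion: y = k/x
Find k: k = 3 * 35 = 105
Compute y at x=9: y = 105/9
y = 35/3

35/3


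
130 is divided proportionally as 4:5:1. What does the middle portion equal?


Ratio = 4:5:1
Total parts = 4 + 5 + 1 = 10
Value per part = 130 / 10 = 13
First share = 4 * 13 = 52
Middle share = 5 * 13 = 65
Third share = 1 * 13 = 13

65


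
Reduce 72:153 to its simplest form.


Find GCD(72, 153)
GCD = 9
Divide both by 9: 72/9 = 8, 153/9 = 17
Simplified ratio = 8:17

8:17


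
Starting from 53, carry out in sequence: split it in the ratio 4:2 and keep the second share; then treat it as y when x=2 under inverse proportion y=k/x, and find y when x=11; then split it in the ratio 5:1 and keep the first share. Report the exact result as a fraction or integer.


Start with 53.
Step 1: Split 4:2, second share = 53 * 2/6 = 53/3
Step 2: Inverse prop: k = (53/3)*2; new y = k/11 = 53/3*2/11 = 106/33
Step 3: Split 5:1, first share = 106/33 * 5/6 = 265/99
Final result = 265/99

265/99


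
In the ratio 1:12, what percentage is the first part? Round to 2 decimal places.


Total parts = 1 + 12 = 13
First part fraction = 1/13
Percentage = (1/13) * 100
= 0.076923 * 100
= 7.69%

7.69


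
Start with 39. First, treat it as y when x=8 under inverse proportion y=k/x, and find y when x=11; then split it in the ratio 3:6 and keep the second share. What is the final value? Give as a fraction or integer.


Start with 39.
Step 1: Inverse prop: k = (39)*8; new y = k/11 = 39*8/11 = 312/11
Step 2: Split 3:6, second share = 312/11 * 6/9 = 208/11
Final result = 208/11

208/11


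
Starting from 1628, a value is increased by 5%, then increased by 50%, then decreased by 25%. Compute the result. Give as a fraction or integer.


Start: 1628
Step 1: increase by 5% => multiply by 105/100
  1628 * 105/100 = 8547/5
Step 2: increase by 50% => multiply by 150/100
  8547/5 * 150/100 = 25641/10
Step 3: decrease by 25% => multiply by 75/100
  25641/10 * 75/100 = 76923/40
Final value = 76923/40

76923/40


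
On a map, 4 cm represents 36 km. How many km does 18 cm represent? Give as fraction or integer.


Map scale: 4 cm = 36 km
Measured distance on map = 18 cm
Set up proportion: 18 * 36 / 4
= 648 / 4
= 162 km

162


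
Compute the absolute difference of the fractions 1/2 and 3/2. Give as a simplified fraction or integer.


Simplify: 1/2 = 1/2 and 3/2 = 3/2
Find common denominator: LCD = 2
Convert: 1/2 and 3/2
Difference = |1 - 3|/2 = 2/2
Simplified = 1

1


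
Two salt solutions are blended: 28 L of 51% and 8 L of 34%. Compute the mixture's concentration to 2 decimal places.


Solute in mixture 1 = 51% of 28 L = 28*51/100 = 357/25 L
Solute in mixture 2 = 34% of 8 L = 8*34/100 = 68/25 L
Total solute = 357/25 + 68/25 = 17 L
Total volume = 28 + 8 = 36 L
Final concentration = 17/36 * 100 = 47.22%

47.22


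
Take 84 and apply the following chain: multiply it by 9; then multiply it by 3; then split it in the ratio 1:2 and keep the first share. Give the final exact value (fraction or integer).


Start with 84.
Step 1: Multiply by 9: 84 * 9 = 756
Step 2: Multiply by 3: 756 * 3 = 2268
Step 3: Split 1:2, first share = 2268 * 1/3 = 756
Final result = 756

756


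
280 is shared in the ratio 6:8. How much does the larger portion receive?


Total parts = 6 + 8 = 14
Value per part = 280 / 14 = 20
First share = 6 * 20 = 120
Second share = 8 * 20 = 160
Larger share = 160

160


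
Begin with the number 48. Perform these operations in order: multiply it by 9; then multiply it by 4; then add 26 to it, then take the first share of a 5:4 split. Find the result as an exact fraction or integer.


Start with 48.
Step 1: Multiply by 9: 48 * 9 = 432
Step 2: Multiply by 4: 432 * 4 = 1728
Step 3: Add 26: 1728+26=1754; split 5:4 first = 1754*5/9 = 8770/9
Final result = 8770/9

8770/9


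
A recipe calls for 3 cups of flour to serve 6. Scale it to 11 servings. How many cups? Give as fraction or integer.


Original: 3 cups for 6 servings
Target servings = 11
Scaling factor = 11/6
New amount = 3 * 11/6
= 33/6
= 11/2 cups

11/2


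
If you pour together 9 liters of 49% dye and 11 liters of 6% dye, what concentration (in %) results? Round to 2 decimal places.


Solute in mixture 1 = 49% of 9 L = 9*49/100 = 441/100 L
Solute in mixture 2 = 6% of 11 L = 11*6/100 = 33/50 L
Total solute = 441/100 + 33/50 = 507/100 L
Total volume = 9 + 11 = 20 L
Final concentration = 507/100/20 * 100 = 25.35%

25.35


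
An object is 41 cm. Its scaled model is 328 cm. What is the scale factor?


Original length = 41 cm
Scaled length = 328 cm
Scale factor = 328 / 41
= 8

8


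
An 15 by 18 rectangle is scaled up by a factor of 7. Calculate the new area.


Original dimensions: 15 x 18
Enlargement factor = 7
New width = 15 * 7 = 105
New height = 18 * 7 = 126
New area = 105 * 126 = 13230

13230


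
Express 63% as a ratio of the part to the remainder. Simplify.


Part = 63%, Remainder = 37%
Ratio = 63:37
GCD(63, 37) = 1
Simplify: 63:37 = 63:37

63:37


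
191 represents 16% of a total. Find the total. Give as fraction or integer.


Given: 191 is 16% of the whole
Set up: 191 = 16/100 * whole
whole = 191 * 100 / 16
whole = 19100 / 16
whole = 4775/4

4775/4


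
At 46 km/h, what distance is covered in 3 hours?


Using distance = speed * time
Speed = 46 km/h
Time = 3 hours
Distance = 46 * 3
= 138 km

138


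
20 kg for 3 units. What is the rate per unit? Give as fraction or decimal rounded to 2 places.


Total kg = 20
Number of units = 3
Unit rate = 20 / 3
= 6.67 kg per unit

6.67


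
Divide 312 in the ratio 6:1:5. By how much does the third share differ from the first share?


Total parts = 6 + 1 + 5 = 12
Value per part = 312 / 12 = 26
Shares: 6*26=156, 1*26=26, 5*26=130
Third share = 130, first share = 156
Difference = |130 - 156| = 26

26


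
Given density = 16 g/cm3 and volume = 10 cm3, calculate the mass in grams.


Using mass = density * volume
Density = 16 g/cm3
Volume = 10 cm3
Mass = 16 * 10
= 160 g

160


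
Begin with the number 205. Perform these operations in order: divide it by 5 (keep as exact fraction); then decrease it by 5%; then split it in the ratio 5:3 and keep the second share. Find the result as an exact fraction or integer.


Start with 205.
Step 1: Divide by 5: 205 / 5 = 41
Step 2: Decrease by 5%: 41 * 95/100 = 779/20
Step 3: Split 5:3, second share = 779/20 * 3/8 = 2337/160
Final result = 2337/160

2337/160


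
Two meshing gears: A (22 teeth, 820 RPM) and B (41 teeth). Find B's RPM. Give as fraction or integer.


Gear ratio: teeth_A * RPM_A = teeth_B * RPM_B
22 * 820 = 41 * RPM_B
18040 = 41 * RPM_B
RPM_B = 18040 / 41
RPM_B = 440

440


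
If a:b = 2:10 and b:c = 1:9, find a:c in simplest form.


Given a:b = 2:10 and b:c = 1:9
Make b consistent. Multiply first ratio by 1: a:b = 2:10
Multiply second ratio by 10: b:c = 10:90
Now b = 10 in both, so a:b:c = 2:10:90
Therefore a:c = 2:90
Simplify by GCD: a:c = 1:45

1:45


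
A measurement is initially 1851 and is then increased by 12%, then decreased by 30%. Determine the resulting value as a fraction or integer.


Start: 1851
Step 1: increase by 12% => multiply by 112/100
  1851 * 112/100 = 51828/25
Step 2: decrease by 30% => multiply by 70/100
  51828/25 * 70/100 = 181398/125
Final value = 181398/125

181398/125


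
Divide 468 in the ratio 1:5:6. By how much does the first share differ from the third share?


Total parts = 1 + 5 + 6 = 12
Value per part = 468 / 12 = 39
Shares: 1*39=39, 5*39=195, 6*39=234
First share = 39, third share = 234
Difference = |39 - 234| = 195

195


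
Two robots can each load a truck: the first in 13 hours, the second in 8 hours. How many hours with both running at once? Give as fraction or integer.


Rate of A = 1/13 job per hour
Rate of B = 1/8 job per hour
Combined rate = 1/13 + 1/8
Find common denominator: (8 + 13)/(13*8) = 21/104
Combined rate = 21/104 job per hour
Time together = 1 / (21/104) = 104/21 hours

104/21


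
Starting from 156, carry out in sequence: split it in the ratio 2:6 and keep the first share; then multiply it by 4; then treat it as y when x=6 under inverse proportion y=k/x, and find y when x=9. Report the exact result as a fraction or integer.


Start with 156.
Step 1: Split 2:6, first share = 156 * 2/8 = 39
Step 2: Multiply by 4: 39 * 4 = 156
Step 3: Inverse prop: k = (156)*6; new y = k/9 = 156*6/9 = 104
Final result = 104

104


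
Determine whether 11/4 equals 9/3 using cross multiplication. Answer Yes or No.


Cross multiply to check 11/4 = 9/3
Left cross product: 11 * 3 = 33
Right cross product: 4 * 9 = 36
33 != 36
Not equal, so proportions differ => No

No


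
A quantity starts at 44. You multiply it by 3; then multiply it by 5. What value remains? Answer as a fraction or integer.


Start with 44.
Step 1: Multiply by 3: 44 * 3 = 132
Step 2: Multiply by 5: 132 * 5 = 660
Final result = 660

660


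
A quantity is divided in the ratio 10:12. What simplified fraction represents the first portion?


Total parts = 10 + 12 = 22
First part fraction = 10/22
Simplify: 10/22 = 5/11

5/11


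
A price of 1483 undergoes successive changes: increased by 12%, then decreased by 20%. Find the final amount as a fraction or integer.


Start: 1483
Step 1: increase by 12% => multiply by 112/100
  1483 * 112/100 = 41524/25
Step 2: decrease by 20% => multiply by 80/100
  41524/25 * 80/100 = 166096/125
Final value = 166096/125

166096/125


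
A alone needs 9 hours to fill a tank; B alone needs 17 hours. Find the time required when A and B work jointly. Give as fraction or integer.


Rate of A = 1/9 job per hour
Rate of B = 1/17 job per hour
Combined rate = 1/9 + 1/17
Find common denominator: (17 + 9)/(9*17) = 26/153
Combined rate = 26/153 job per hour
Time together = 1 / (26/153) = 153/26 hours

153/26


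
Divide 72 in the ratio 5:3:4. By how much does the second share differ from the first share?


Total parts = 5 + 3 + 4 = 12
Value per part = 72 / 12 = 6
Shares: 5*6=30, 3*6=18, 4*6=24
Second share = 18, first share = 30
Difference = |18 - 30| = 12

12


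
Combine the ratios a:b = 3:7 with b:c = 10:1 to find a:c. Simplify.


Given a:b = 3:7 and b:c = 10:1
Make b consistent. Multiply first ratio by 10: a:b = 30:70
Multiply second ratio by 7: b:c = 70:7
Now b = 70 in both, so a:b:c = 30:70:7
Therefore a:c = 30:7
Simplify by GCD: a:c = 30:7

30:7


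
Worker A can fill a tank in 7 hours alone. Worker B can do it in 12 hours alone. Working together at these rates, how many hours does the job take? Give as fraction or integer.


Rate of A = 1/7 job per hour
Rate of B = 1/12 job per hour
Combined rate = 1/7 + 1/12
Find common denominator: (12 + 7)/(7*12) = 19/84
Combined rate = 19/84 job per hour
Time together = 1 / (19/84) = 84/19 hours

84/19


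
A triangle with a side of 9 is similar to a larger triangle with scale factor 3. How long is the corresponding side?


Similar triangles have proportional sides
Scale factor = 3
Smaller side = 9
Corresponding larger side = 9 * 3
= 27

27


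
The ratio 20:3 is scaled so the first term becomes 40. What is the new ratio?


Original ratio: 20:3
First term target: 40
Scale factor = 40 / 20 = 2
Multiply second term: 3 * 2 = 6
Equivalent ratio = 40:6

40:6


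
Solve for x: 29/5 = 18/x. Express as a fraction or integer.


Setting up: 29/5 = 18/x
Cross multiply: 29 * x = 5 * 18
29x = 90
x = 90/29
x = 90/29

90/29


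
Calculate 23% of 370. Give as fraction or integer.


Compute 23% of 370
Convert percentage: 23% = 23/100
Multiply: 370 * 23/100
= 8510/100
= 851/10

851/10


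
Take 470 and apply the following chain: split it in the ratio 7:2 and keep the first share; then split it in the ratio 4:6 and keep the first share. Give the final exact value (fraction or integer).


Start with 470.
Step 1: Split 7:2, first share = 470 * 7/9 = 3290/9
Step 2: Split 4:6, first share = 3290/9 * 4/10 = 1316/9
Final result = 1316/9

1316/9


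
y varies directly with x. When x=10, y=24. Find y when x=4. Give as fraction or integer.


Direct proportion: y = kx
Find k: k = 24/10 = 12/5
Compute y at x=4: y = 12/5 * 4
y = 48/5

48/5


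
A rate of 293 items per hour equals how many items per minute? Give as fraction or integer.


Converting from per hour to per minute
Rate = 293 items per hour
Divide by 60: 293/60
= 293/60 items per minute

293/60


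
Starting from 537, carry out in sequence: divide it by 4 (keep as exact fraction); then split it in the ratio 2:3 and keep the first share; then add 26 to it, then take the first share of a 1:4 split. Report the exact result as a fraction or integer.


Start with 537.
Step 1: Divide by 4: 537 / 4 = 537/4
Step 2: Split 2:3, first share = 537/4 * 2/5 = 537/10
Step 3: Add 26: 537/10+26=797/10; split 1:4 first = 797/10*1/5 = 797/50
Final result = 797/50

797/50


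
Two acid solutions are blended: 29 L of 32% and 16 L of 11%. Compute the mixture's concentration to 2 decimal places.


Solute in mixture 1 = 32% of 29 L = 29*32/100 = 232/25 L
Solute in mixture 2 = 11% of 16 L = 16*11/100 = 44/25 L
Total solute = 232/25 + 44/25 = 276/25 L
Total volume = 29 + 16 = 45 L
Final concentration = 276/25/45 * 100 = 24.53%

24.53


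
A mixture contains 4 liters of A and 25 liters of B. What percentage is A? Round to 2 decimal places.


Volume of A = 4 L
Volume of B = 25 L
Total volume = 4 + 25 = 29 L
Percentage of A = (4/29) * 100
= 13.79%

13.79


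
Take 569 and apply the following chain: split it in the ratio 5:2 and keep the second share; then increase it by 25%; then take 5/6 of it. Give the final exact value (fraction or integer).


Start with 569.
Step 1: Split 5:2, second share = 569 * 2/7 = 1138/7
Step 2: Increase by 25%: 1138/7 * 125/100 = 2845/14
Step 3: Take 5/6: 2845/14 * 5/6 = 14225/84
Final result = 14225/84

14225/84


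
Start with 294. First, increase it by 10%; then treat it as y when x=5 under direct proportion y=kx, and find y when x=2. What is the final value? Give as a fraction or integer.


Start with 294.
Step 1: Increase by 10%: 294 * 110/100 = 1617/5
Step 2: Direct prop: k = (1617/5)/5; new y = k*2 = 1617/5*2/5 = 3234/25
Final result = 3234/25

3234/25


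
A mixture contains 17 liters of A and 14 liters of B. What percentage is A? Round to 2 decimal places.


Volume of A = 17 L
Volume of B = 14 L
Total volume = 17 + 14 = 31 L
Percentage of A = (17/31) * 100
= 54.84%

54.84


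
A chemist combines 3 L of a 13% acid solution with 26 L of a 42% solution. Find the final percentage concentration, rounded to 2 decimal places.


Solute in mixture 1 = 13% of 3 L = 3*13/100 = 39/100 L
Solute in mixture 2 = 42% of 26 L = 26*42/100 = 273/25 L
Total solute = 39/100 + 273/25 = 1131/100 L
Total volume = 3 + 26 = 29 L
Final concentration = 1131/100/29 * 100 = 39.00%

39.00


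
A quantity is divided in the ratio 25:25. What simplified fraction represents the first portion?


Total parts = 25 + 25 = 50
First part fraction = 25/50
Simplify: 25/50 = 1/2

1/2


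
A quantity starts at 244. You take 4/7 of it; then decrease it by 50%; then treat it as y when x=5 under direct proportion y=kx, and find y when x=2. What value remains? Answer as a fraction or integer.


Start with 244.
Step 1: Take 4/7: 244 * 4/7 = 976/7
Step 2: Decrease by 50%: 976/7 * 50/100 = 488/7
Step 3: Direct prop: k = (488/7)/5; new y = k*2 = 488/7*2/5 = 976/35
Final result = 976/35

976/35


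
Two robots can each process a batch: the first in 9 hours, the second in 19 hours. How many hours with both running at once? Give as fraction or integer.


Rate of A = 1/9 job per hour
Rate of B = 1/19 job per hour
Combined rate = 1/9 + 1/19
Find common denominator: (19 + 9)/(9*19) = 28/171
Combined rate = 28/171 job per hour
Time together = 1 / (28/171) = 171/28 hours

171/28
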